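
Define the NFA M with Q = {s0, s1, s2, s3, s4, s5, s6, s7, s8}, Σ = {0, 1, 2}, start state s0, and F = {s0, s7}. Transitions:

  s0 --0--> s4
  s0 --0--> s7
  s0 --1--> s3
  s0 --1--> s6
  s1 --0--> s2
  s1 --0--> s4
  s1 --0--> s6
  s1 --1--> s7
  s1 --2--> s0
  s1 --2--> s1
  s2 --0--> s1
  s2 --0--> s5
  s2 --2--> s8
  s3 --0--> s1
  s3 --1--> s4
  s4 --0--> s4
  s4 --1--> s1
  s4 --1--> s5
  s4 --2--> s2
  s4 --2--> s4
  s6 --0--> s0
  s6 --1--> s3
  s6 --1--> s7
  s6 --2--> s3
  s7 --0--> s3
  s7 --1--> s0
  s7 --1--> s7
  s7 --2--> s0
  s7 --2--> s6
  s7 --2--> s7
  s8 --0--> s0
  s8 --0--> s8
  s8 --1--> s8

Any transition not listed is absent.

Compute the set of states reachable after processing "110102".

Start in {s0}.
Read '1': s0→{s3, s6}; now {s3, s6}.
Read '1': s3→{s4}, s6→{s3, s7}; now {s3, s4, s7}.
Read '0': s3→{s1}, s4→{s4}, s7→{s3}; now {s1, s3, s4}.
Read '1': s1→{s7}, s3→{s4}, s4→{s1, s5}; now {s1, s4, s5, s7}.
Read '0': s1→{s2, s4, s6}, s4→{s4}, s5→∅, s7→{s3}; now {s2, s3, s4, s6}.
Read '2': s2→{s8}, s3→∅, s4→{s2, s4}, s6→{s3}; now {s2, s3, s4, s8}.

{s2, s3, s4, s8}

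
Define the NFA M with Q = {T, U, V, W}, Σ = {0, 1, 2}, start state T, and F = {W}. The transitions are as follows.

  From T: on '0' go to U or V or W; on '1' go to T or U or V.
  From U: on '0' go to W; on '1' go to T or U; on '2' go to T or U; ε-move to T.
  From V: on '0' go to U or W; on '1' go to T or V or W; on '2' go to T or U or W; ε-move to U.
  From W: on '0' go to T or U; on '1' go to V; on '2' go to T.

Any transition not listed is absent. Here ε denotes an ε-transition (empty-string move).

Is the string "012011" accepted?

Start in {T}.
Read '0': T→{U, V, W}; union {U, V, W}; ε-closure = {T, U, V, W}.
Read '1': T→{T, U, V}, U→{T, U}, V→{T, V, W}, W→{V}; now {T, U, V, W}.
Read '2': T→∅, U→{T, U}, V→{T, U, W}, W→{T}; now {T, U, W}.
Read '0': T→{U, V, W}, U→{W}, W→{T, U}; now {T, U, V, W}.
Read '1': T→{T, U, V}, U→{T, U}, V→{T, V, W}, W→{V}; now {T, U, V, W}.
Read '1': T→{T, U, V}, U→{T, U}, V→{T, V, W}, W→{V}; now {T, U, V, W}.
The final set {T, U, V, W} contains the accepting state W.

Yes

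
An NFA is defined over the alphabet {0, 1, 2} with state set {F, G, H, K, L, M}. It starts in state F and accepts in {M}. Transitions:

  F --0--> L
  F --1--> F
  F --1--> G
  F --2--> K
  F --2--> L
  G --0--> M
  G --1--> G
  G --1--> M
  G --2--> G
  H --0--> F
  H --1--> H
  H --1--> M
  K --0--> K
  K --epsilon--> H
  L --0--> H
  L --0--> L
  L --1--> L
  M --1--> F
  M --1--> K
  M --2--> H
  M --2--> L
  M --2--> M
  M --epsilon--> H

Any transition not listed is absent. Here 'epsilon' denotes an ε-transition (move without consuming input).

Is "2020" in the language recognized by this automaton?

Start in {F}.
Read '2': {F} → {H, K, L}.
Read '0': {H, K, L} → {F, H, K, L}.
Read '2': {F, H, K, L} → {H, K, L}.
Read '0': {H, K, L} → {F, H, K, L}.
The final set {F, H, K, L} contains no accepting state.

No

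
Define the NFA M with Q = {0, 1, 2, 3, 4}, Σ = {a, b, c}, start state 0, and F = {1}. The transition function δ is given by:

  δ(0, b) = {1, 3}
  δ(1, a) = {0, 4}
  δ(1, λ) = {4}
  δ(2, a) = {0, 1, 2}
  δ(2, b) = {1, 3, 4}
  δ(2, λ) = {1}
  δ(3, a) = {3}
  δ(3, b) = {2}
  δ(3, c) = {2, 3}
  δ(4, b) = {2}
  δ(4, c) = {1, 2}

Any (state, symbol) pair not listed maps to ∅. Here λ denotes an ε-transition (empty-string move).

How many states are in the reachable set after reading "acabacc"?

Start in {0}.
Read 'a': {0} → ∅.
The set is empty and remains empty for the remaining 6 symbols.
That set has 0 states.

0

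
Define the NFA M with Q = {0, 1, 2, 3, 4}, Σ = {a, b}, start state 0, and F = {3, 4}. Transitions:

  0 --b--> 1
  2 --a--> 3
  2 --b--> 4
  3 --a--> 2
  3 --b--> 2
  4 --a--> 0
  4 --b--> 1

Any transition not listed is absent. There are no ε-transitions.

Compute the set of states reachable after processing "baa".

Start in {0}.
Read 'b': 0→{1}; now {1}.
Read 'a': 1→∅; now ∅.
The set is empty and remains empty for the remaining 1 symbol.

∅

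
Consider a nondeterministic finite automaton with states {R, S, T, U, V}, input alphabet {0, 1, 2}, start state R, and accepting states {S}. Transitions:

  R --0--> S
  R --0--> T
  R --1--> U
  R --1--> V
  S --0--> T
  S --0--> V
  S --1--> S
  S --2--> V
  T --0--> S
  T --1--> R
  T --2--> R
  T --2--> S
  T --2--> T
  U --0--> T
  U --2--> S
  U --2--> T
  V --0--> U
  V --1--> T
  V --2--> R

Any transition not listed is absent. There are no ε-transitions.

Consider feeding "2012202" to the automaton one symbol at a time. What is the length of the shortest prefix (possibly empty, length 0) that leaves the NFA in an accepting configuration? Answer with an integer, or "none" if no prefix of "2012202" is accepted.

Start in {R}.
Read '2': R→∅; now ∅.
The set is empty and remains empty for the remaining 6 symbols.
No reachable set along the way intersects F.

none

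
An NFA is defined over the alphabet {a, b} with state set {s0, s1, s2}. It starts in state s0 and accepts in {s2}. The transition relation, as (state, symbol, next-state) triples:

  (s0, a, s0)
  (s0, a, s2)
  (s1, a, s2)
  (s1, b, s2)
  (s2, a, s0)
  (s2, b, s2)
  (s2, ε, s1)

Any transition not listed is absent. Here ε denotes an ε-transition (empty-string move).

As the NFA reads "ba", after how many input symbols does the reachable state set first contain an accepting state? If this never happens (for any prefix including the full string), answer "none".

none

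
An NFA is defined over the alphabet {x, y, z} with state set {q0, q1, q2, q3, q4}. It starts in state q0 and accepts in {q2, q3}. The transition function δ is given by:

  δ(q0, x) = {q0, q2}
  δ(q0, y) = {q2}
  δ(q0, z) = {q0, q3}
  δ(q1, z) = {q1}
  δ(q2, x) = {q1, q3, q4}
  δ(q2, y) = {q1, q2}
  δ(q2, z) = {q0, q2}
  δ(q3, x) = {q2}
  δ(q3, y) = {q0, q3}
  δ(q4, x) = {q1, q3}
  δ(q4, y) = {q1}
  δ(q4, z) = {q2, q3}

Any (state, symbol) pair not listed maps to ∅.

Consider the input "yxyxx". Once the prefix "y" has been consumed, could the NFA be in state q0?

Start in {q0}.
Read 'y': q0→{q2}; now {q2}.
State q0 is not in {q2}.

No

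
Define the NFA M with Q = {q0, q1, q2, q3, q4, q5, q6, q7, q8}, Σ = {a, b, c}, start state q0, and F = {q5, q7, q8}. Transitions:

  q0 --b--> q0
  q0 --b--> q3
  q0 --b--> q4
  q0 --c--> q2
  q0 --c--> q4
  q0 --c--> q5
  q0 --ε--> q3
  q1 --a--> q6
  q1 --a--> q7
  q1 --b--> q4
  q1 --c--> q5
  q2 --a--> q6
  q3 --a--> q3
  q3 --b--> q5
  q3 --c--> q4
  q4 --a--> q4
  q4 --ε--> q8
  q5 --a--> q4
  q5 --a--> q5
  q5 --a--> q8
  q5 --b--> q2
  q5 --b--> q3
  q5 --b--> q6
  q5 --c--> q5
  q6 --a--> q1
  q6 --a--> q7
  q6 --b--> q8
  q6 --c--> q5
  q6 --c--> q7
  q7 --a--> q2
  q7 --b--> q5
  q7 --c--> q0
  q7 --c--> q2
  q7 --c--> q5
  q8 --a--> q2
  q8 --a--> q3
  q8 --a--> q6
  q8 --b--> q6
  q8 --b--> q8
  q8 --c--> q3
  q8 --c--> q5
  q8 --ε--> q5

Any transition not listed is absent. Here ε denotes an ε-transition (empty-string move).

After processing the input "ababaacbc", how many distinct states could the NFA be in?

Start: ε-closure({q0}) = {q0, q3}.
Read 'a': {q0, q3} → {q3}.
Read 'b': {q3} → {q5}.
Read 'a': {q5} → {q4, q5, q8}.
Read 'b': {q4, q5, q8} → {q2, q3, q5, q6, q8}.
Read 'a': {q2, q3, q5, q6, q8} → {q1, q2, q3, q4, q5, q6, q7, q8}.
Read 'a': {q1, q2, q3, q4, q5, q6, q7, q8} → {q1, q2, q3, q4, q5, q6, q7, q8}.
Read 'c': {q1, q2, q3, q4, q5, q6, q7, q8} → {q0, q2, q3, q4, q5, q7, q8}.
Read 'b': {q0, q2, q3, q4, q5, q7, q8} → {q0, q2, q3, q4, q5, q6, q8}.
Read 'c': {q0, q2, q3, q4, q5, q6, q8} → {q2, q3, q4, q5, q7, q8}.
That set has 6 states.

6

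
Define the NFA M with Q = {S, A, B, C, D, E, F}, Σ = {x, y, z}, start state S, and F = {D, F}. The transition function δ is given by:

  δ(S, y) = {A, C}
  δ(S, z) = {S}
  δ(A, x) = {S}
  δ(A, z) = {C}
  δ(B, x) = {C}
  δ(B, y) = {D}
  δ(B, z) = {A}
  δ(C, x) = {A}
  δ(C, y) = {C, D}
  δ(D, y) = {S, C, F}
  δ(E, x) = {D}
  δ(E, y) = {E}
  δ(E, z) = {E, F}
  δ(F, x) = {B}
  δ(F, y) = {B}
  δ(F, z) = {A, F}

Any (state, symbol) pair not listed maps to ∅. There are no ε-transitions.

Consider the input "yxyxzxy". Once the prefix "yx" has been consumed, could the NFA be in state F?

No

Start in {S}.
Read 'y': {S} → {A, C}.
Read 'x': {A, C} → {S, A}.
State F is not in {S, A}.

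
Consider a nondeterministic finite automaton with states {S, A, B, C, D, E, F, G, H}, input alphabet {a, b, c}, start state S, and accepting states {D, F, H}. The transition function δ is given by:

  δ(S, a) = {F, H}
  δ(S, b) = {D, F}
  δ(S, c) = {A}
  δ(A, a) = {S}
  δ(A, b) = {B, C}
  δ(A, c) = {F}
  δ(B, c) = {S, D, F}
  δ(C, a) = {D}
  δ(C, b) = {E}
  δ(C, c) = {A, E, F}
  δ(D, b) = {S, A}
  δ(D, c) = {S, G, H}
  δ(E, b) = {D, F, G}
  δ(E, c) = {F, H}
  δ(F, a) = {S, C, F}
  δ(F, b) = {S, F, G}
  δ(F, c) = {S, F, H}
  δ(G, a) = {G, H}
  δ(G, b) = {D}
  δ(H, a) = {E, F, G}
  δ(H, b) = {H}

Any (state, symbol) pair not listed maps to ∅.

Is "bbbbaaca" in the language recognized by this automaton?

Yes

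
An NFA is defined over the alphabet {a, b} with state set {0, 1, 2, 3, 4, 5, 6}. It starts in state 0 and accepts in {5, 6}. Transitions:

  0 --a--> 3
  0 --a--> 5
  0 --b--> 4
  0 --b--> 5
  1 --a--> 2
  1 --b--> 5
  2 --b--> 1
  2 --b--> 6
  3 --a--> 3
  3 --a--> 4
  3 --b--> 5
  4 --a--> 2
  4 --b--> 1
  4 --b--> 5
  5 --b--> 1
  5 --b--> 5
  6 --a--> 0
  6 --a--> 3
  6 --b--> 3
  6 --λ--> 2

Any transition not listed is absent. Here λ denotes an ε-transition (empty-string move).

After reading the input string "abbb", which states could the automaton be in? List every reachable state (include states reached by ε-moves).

{1, 5}

Start in {0}.
Read 'a': 0→{3, 5}; now {3, 5}.
Read 'b': 3→{5}, 5→{1, 5}; now {1, 5}.
Read 'b': 1→{5}, 5→{1, 5}; now {1, 5}.
Read 'b': 1→{5}, 5→{1, 5}; now {1, 5}.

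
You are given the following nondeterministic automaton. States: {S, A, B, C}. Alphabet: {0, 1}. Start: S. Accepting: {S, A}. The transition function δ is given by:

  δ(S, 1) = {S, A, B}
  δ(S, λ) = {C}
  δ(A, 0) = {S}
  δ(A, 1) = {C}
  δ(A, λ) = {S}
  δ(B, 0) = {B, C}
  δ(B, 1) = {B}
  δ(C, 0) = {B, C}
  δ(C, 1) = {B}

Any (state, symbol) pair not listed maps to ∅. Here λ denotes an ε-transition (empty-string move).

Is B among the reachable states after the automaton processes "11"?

Yes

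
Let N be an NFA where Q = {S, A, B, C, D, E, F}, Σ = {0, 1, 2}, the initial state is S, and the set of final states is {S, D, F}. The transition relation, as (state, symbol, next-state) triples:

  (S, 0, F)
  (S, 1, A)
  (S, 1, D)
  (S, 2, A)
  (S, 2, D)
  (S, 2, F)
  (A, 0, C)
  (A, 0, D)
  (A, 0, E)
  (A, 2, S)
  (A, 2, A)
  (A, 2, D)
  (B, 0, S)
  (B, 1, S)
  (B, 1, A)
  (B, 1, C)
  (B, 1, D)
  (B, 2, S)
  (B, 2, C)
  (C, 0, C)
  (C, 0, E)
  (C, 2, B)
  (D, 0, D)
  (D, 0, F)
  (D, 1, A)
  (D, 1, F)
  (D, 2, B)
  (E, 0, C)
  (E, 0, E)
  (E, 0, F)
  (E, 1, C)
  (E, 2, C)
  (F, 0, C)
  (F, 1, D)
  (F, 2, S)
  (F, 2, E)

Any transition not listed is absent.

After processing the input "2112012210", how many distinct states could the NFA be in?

4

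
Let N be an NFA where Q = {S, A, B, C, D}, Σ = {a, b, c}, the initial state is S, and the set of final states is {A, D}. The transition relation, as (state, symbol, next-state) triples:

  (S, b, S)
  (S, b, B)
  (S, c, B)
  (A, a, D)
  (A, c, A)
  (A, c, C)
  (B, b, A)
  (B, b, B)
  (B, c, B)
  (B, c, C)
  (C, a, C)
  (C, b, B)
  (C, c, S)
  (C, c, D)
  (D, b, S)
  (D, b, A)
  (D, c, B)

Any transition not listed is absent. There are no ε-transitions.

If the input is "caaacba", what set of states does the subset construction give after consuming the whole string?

Start in {S}.
Read 'c': S→{B}; now {B}.
Read 'a': B→∅; now ∅.
The set is empty and remains empty for the remaining 5 symbols.

∅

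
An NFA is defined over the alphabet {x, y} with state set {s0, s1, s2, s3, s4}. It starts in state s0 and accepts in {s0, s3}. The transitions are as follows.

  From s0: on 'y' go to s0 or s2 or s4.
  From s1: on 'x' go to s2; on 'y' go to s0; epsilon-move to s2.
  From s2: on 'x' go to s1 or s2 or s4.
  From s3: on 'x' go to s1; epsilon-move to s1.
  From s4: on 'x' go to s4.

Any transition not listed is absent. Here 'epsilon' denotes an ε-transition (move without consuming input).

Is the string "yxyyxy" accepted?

Yes

Start in {s0}.
Read 'y': s0→{s0, s2, s4}; now {s0, s2, s4}.
Read 'x': s0→∅, s2→{s1, s2, s4}, s4→{s4}; now {s1, s2, s4}.
Read 'y': s1→{s0}, s2→∅, s4→∅; now {s0}.
Read 'y': s0→{s0, s2, s4}; now {s0, s2, s4}.
Read 'x': s0→∅, s2→{s1, s2, s4}, s4→{s4}; now {s1, s2, s4}.
Read 'y': s1→{s0}, s2→∅, s4→∅; now {s0}.
The final set {s0} contains the accepting state s0.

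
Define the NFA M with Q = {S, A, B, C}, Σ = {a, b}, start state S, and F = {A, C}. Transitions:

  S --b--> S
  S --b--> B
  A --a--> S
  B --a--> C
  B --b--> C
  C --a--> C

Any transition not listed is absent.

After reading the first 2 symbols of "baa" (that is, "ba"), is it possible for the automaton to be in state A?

Start in {S}.
Read 'b': {S} → {S, B}.
Read 'a': {S, B} → {C}.
State A is not in {C}.

No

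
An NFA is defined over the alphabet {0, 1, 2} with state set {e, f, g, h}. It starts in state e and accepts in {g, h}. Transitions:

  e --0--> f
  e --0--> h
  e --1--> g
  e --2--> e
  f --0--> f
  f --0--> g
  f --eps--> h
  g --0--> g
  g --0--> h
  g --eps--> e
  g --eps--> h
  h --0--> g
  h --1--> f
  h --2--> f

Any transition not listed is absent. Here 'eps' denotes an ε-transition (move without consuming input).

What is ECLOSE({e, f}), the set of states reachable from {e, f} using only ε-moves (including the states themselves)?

{e, f, h}

Begin with {e, f}.
ε-move f → h; add h.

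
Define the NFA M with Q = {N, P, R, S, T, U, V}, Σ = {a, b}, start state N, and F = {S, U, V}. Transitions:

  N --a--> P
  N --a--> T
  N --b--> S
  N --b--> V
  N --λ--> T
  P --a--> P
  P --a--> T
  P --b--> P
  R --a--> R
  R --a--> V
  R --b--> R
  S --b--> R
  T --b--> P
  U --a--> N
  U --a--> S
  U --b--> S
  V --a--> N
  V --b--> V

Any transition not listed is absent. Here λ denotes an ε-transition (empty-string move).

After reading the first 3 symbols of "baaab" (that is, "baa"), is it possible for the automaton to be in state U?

No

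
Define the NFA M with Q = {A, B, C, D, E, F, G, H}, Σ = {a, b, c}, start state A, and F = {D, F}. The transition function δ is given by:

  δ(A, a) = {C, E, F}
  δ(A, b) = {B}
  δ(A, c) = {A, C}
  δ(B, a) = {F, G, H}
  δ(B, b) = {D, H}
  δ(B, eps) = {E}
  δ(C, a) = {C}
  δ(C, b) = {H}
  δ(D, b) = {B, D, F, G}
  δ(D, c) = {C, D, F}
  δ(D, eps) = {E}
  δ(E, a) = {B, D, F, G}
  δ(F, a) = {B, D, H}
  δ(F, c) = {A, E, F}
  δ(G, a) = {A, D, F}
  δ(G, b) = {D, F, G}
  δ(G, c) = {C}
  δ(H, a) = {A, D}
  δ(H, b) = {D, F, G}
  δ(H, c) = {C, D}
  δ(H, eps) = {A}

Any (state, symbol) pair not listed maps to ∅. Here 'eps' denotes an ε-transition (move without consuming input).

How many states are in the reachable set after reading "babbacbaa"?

8

Start in {A}.
Read 'b': A→{B}; union {B}; ε-closure = {B, E}.
Read 'a': B→{F, G, H}, E→{B, D, F, G}; union {B, D, F, G, H}; ε-closure = {A, B, D, E, F, G, H}.
Read 'b': A→{B}, B→{D, H}, D→{B, D, F, G}, E→∅, F→∅, G→{D, F, G}, H→{D, F, G}; union {B, D, F, G, H}; ε-closure = {A, B, D, E, F, G, H}.
Read 'b': A→{B}, B→{D, H}, D→{B, D, F, G}, E→∅, F→∅, G→{D, F, G}, H→{D, F, G}; union {B, D, F, G, H}; ε-closure = {A, B, D, E, F, G, H}.
Read 'a': A→{C, E, F}, B→{F, G, H}, D→∅, E→{B, D, F, G}, F→{B, D, H}, G→{A, D, F}, H→{A, D}; now {A, B, C, D, E, F, G, H}.
Read 'c': A→{A, C}, B→∅, C→∅, D→{C, D, F}, E→∅, F→{A, E, F}, G→{C}, H→{C, D}; now {A, C, D, E, F}.
Read 'b': A→{B}, C→{H}, D→{B, D, F, G}, E→∅, F→∅; union {B, D, F, G, H}; ε-closure = {A, B, D, E, F, G, H}.
Read 'a': A→{C, E, F}, B→{F, G, H}, D→∅, E→{B, D, F, G}, F→{B, D, H}, G→{A, D, F}, H→{A, D}; now {A, B, C, D, E, F, G, H}.
Read 'a': A→{C, E, F}, B→{F, G, H}, C→{C}, D→∅, E→{B, D, F, G}, F→{B, D, H}, G→{A, D, F}, H→{A, D}; now {A, B, C, D, E, F, G, H}.
That set has 8 states.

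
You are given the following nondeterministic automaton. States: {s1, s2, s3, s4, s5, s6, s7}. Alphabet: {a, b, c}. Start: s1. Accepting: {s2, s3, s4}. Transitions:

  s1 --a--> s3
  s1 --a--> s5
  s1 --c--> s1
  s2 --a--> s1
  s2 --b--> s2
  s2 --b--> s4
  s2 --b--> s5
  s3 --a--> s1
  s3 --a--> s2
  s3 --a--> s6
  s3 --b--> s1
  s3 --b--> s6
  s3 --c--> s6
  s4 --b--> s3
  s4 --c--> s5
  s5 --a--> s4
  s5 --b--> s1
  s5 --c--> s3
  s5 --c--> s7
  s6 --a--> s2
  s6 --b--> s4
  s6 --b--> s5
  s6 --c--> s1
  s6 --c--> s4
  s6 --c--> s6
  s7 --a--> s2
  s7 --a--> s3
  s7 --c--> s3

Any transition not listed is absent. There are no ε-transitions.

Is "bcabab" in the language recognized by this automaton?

Start in {s1}.
Read 'b': {s1} → ∅.
The set is empty and remains empty for the remaining 5 symbols.
The final set ∅ contains no accepting state.

No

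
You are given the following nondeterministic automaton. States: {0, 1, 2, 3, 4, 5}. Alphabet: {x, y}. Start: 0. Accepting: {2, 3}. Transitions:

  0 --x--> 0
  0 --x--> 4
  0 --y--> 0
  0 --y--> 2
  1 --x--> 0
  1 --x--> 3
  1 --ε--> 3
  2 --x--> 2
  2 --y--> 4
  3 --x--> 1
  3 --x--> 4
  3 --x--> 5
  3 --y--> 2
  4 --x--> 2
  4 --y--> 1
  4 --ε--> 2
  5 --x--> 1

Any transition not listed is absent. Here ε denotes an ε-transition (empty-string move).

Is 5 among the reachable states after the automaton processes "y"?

Start in {0}.
Read 'y': {0} → {0, 2}.
State 5 is not in {0, 2}.

No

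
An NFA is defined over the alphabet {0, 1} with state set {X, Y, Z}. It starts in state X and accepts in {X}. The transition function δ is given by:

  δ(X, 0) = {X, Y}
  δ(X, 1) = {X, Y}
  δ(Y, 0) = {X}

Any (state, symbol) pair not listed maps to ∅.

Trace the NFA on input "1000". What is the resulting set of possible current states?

Start in {X}.
Read '1': X→{X, Y}; now {X, Y}.
Read '0': X→{X, Y}, Y→{X}; now {X, Y}.
Read '0': X→{X, Y}, Y→{X}; now {X, Y}.
Read '0': X→{X, Y}, Y→{X}; now {X, Y}.

{X, Y}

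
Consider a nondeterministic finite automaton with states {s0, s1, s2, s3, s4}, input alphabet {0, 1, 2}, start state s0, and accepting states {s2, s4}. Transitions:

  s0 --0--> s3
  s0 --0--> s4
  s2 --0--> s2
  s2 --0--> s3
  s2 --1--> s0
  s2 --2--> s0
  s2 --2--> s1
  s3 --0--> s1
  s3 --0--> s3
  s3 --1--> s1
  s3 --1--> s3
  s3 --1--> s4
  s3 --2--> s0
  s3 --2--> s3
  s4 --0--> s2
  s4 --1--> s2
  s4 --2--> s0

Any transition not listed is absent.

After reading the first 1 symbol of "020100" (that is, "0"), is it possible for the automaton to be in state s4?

Yes

Start in {s0}.
Read '0': {s0} → {s3, s4}.
State s4 is in {s3, s4}.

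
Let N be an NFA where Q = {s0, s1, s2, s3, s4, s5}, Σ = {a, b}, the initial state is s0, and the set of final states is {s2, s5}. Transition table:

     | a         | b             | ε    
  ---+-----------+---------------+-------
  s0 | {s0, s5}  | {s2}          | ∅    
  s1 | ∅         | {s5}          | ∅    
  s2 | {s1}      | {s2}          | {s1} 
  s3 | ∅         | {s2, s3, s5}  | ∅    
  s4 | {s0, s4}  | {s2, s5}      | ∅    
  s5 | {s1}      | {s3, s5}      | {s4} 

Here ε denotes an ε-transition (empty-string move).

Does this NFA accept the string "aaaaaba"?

No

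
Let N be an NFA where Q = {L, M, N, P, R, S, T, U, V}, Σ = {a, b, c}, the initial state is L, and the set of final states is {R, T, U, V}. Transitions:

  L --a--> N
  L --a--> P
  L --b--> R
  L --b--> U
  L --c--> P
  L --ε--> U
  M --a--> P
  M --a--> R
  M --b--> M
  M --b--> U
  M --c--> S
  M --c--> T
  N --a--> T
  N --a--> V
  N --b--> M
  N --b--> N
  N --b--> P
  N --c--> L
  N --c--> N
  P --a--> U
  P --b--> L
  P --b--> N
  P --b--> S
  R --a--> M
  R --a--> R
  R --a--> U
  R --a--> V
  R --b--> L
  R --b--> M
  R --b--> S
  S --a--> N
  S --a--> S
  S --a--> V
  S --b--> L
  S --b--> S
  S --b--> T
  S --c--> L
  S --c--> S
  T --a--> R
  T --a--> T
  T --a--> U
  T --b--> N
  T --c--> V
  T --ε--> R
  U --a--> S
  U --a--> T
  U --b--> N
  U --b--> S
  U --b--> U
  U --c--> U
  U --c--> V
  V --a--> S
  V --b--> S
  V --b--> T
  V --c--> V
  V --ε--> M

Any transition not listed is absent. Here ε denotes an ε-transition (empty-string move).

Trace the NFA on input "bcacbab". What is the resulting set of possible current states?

{L, M, N, P, R, S, T, U}

Start: ε-closure({L}) = {L, U}.
Read 'b': {L, U} → {N, R, S, U}.
Read 'c': {N, R, S, U} → {L, M, N, S, U, V}.
Read 'a': {L, M, N, S, U, V} → {M, N, P, R, S, T, V}.
Read 'c': {M, N, P, R, S, T, V} → {L, M, N, R, S, T, U, V}.
Read 'b': {L, M, N, R, S, T, U, V} → {L, M, N, P, R, S, T, U}.
Read 'a': {L, M, N, P, R, S, T, U} → {M, N, P, R, S, T, U, V}.
Read 'b': {M, N, P, R, S, T, U, V} → {L, M, N, P, R, S, T, U}.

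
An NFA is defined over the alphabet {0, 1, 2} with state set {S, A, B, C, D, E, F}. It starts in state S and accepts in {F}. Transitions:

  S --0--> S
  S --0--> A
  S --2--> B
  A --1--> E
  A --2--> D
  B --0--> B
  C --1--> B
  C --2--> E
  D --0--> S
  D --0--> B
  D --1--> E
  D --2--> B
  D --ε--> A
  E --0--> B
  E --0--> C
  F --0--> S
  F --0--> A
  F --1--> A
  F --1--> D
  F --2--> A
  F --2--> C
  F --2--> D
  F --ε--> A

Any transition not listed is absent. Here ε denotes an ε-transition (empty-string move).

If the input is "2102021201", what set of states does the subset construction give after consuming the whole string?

∅

Start in {S}.
Read '2': {S} → {B}.
Read '1': {B} → ∅.
The set is empty and remains empty for the remaining 8 symbols.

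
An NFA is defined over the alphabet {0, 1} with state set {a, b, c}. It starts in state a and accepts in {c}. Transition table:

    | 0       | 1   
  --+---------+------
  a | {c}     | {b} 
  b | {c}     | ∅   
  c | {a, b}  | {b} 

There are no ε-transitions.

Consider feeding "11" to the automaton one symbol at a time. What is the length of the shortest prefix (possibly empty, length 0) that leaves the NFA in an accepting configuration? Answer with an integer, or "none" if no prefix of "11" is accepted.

Start in {a}.
Read '1': {a} → {b}.
Read '1': {b} → ∅.
No reachable set along the way intersects F.

none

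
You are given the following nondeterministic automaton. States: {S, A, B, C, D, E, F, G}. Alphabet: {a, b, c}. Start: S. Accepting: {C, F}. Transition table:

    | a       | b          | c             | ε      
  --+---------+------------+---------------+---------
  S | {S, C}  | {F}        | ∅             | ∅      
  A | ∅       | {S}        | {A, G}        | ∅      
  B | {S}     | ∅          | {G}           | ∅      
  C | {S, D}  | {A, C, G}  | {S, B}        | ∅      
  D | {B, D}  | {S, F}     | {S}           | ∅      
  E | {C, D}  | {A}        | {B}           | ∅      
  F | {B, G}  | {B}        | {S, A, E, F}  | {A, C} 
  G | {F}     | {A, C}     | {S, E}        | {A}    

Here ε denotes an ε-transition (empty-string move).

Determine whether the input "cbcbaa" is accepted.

Start in {S}.
Read 'c': {S} → ∅.
The set is empty and remains empty for the remaining 5 symbols.
The final set ∅ contains no accepting state.

No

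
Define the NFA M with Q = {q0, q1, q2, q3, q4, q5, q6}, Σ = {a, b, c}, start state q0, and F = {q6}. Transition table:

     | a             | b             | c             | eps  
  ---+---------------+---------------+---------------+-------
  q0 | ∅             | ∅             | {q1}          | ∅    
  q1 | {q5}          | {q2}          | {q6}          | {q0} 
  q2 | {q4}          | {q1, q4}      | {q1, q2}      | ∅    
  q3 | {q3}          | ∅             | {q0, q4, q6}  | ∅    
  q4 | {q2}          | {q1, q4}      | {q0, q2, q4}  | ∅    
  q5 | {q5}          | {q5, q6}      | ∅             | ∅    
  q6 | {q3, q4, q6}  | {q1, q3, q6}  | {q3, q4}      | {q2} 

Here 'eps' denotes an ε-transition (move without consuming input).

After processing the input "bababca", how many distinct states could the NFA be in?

0

Start in {q0}.
Read 'b': {q0} → ∅.
The set is empty and remains empty for the remaining 6 symbols.
That set has 0 states.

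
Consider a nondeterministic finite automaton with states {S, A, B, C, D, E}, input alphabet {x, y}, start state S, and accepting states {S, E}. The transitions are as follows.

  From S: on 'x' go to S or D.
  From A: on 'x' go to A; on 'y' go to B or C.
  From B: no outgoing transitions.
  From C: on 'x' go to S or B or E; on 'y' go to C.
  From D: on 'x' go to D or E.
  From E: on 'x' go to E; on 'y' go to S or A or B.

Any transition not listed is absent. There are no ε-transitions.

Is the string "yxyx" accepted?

Start in {S}.
Read 'y': {S} → ∅.
The set is empty and remains empty for the remaining 3 symbols.
The final set ∅ contains no accepting state.

No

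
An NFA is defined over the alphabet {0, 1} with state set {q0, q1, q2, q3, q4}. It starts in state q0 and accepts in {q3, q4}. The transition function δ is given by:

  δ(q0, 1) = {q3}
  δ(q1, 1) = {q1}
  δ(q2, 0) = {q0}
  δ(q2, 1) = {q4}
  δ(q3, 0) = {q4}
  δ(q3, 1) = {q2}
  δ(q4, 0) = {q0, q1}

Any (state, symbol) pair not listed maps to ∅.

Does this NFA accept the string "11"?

No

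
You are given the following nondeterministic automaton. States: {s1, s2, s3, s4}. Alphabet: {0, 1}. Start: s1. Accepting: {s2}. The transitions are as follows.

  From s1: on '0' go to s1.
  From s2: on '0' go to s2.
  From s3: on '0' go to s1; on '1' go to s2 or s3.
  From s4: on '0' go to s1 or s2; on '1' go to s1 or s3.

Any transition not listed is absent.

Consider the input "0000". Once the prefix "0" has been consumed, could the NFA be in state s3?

Start in {s1}.
Read '0': s1→{s1}; now {s1}.
State s3 is not in {s1}.

No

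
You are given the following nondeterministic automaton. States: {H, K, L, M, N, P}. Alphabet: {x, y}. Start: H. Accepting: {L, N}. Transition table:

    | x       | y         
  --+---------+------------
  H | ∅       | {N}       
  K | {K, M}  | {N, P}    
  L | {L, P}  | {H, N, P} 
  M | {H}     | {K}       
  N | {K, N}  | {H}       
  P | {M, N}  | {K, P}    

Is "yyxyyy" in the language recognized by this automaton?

No

Start in {H}.
Read 'y': {H} → {N}.
Read 'y': {N} → {H}.
Read 'x': {H} → ∅.
The set is empty and remains empty for the remaining 3 symbols.
The final set ∅ contains no accepting state.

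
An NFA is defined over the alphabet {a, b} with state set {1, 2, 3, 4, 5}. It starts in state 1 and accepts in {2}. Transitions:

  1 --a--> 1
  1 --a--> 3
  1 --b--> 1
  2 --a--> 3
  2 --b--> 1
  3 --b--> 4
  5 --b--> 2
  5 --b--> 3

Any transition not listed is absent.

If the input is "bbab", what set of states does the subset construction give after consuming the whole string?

Start in {1}.
Read 'b': 1→{1}; now {1}.
Read 'b': 1→{1}; now {1}.
Read 'a': 1→{1, 3}; now {1, 3}.
Read 'b': 1→{1}, 3→{4}; now {1, 4}.

{1, 4}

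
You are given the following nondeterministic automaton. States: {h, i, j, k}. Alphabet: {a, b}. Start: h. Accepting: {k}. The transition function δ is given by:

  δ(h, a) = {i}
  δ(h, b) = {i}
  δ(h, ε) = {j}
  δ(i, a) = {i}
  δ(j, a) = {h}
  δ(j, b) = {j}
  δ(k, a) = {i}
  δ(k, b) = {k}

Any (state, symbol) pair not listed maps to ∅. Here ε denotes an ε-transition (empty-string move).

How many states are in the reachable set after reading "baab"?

Start: ε-closure({h}) = {h, j}.
Read 'b': h→{i}, j→{j}; now {i, j}.
Read 'a': i→{i}, j→{h}; union {h, i}; ε-closure = {h, i, j}.
Read 'a': h→{i}, i→{i}, j→{h}; union {h, i}; ε-closure = {h, i, j}.
Read 'b': h→{i}, i→∅, j→{j}; now {i, j}.
That set has 2 states.

2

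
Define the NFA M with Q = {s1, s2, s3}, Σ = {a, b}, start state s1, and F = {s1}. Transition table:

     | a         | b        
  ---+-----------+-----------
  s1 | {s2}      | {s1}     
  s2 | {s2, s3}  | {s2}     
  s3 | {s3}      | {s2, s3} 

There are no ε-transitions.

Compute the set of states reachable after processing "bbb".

{s1}

Start in {s1}.
Read 'b': {s1} → {s1}.
Read 'b': {s1} → {s1}.
Read 'b': {s1} → {s1}.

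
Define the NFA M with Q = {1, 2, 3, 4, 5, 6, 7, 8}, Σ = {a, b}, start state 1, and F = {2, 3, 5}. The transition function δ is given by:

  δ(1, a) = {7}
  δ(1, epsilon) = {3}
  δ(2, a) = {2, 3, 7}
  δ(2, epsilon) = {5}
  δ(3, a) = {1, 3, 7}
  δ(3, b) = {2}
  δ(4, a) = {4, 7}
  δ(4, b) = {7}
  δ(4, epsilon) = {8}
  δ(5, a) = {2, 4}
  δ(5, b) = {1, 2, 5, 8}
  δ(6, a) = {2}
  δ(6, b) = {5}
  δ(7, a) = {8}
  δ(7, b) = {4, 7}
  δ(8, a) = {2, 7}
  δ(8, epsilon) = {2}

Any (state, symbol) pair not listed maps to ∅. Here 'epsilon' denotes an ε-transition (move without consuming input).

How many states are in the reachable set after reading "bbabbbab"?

7

Start: ε-closure({1}) = {1, 3}.
Read 'b': {1, 3} → {2, 5}.
Read 'b': {2, 5} → {1, 2, 3, 5, 8}.
Read 'a': {1, 2, 3, 5, 8} → {1, 2, 3, 4, 5, 7, 8}.
Read 'b': {1, 2, 3, 4, 5, 7, 8} → {1, 2, 3, 4, 5, 7, 8}.
Read 'b': {1, 2, 3, 4, 5, 7, 8} → {1, 2, 3, 4, 5, 7, 8}.
Read 'b': {1, 2, 3, 4, 5, 7, 8} → {1, 2, 3, 4, 5, 7, 8}.
Read 'a': {1, 2, 3, 4, 5, 7, 8} → {1, 2, 3, 4, 5, 7, 8}.
Read 'b': {1, 2, 3, 4, 5, 7, 8} → {1, 2, 3, 4, 5, 7, 8}.
That set has 7 states.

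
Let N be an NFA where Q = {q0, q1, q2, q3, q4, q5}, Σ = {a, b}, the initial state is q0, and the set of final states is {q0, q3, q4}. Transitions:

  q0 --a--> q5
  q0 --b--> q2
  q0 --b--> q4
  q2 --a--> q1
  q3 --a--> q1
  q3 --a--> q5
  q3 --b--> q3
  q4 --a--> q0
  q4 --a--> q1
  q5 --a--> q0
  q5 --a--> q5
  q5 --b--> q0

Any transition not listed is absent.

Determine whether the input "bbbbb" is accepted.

No

Start in {q0}.
Read 'b': q0→{q2, q4}; now {q2, q4}.
Read 'b': q2→∅, q4→∅; now ∅.
The set is empty and remains empty for the remaining 3 symbols.
The final set ∅ contains no accepting state.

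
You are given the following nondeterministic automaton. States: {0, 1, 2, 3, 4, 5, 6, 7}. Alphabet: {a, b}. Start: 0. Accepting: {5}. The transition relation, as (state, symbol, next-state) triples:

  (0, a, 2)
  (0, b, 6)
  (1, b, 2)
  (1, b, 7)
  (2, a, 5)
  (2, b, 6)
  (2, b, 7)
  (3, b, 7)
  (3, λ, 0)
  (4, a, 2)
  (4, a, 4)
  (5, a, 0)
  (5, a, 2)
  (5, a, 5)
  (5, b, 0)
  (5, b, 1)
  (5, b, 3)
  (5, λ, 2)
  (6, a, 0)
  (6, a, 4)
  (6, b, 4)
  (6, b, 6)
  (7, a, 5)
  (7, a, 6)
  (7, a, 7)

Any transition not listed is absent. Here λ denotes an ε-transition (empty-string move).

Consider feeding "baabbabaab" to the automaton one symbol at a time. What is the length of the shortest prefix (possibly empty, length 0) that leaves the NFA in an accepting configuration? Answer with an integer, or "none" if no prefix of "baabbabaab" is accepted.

8

Start in {0}.
Read 'b': 0→{6}; now {6}.
Read 'a': 6→{0, 4}; now {0, 4}.
Read 'a': 0→{2}, 4→{2, 4}; now {2, 4}.
Read 'b': 2→{6, 7}, 4→∅; now {6, 7}.
Read 'b': 6→{4, 6}, 7→∅; now {4, 6}.
Read 'a': 4→{2, 4}, 6→{0, 4}; now {0, 2, 4}.
Read 'b': 0→{6}, 2→{6, 7}, 4→∅; now {6, 7}.
Read 'a': 6→{0, 4}, 7→{5, 6, 7}; union {0, 4, 5, 6, 7}; ε-closure = {0, 2, 4, 5, 6, 7}.
None of the earlier sets intersect F, but {0, 2, 4, 5, 6, 7} does.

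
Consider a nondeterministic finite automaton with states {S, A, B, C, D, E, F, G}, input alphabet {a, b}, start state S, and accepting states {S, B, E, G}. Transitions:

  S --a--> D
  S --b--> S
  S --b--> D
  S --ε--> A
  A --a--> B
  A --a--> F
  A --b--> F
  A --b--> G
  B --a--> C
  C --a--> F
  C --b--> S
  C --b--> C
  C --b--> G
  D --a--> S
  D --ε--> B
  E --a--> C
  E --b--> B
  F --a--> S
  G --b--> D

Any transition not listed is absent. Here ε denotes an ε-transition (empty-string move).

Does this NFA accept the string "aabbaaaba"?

Yes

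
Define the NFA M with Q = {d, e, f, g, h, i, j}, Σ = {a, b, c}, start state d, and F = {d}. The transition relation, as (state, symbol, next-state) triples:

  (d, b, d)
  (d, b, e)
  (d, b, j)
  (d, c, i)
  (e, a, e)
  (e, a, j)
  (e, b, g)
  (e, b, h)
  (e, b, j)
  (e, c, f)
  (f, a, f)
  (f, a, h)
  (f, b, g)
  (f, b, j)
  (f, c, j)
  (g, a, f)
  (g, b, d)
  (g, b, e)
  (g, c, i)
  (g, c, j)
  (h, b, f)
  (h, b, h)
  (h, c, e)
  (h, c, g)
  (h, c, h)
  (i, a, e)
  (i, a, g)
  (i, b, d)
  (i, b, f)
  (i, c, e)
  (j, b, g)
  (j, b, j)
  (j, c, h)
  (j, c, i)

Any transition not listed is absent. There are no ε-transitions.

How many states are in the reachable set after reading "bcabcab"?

Start in {d}.
Read 'b': {d} → {d, e, j}.
Read 'c': {d, e, j} → {f, h, i}.
Read 'a': {f, h, i} → {e, f, g, h}.
Read 'b': {e, f, g, h} → {d, e, f, g, h, j}.
Read 'c': {d, e, f, g, h, j} → {e, f, g, h, i, j}.
Read 'a': {e, f, g, h, i, j} → {e, f, g, h, j}.
Read 'b': {e, f, g, h, j} → {d, e, f, g, h, j}.
That set has 6 states.

6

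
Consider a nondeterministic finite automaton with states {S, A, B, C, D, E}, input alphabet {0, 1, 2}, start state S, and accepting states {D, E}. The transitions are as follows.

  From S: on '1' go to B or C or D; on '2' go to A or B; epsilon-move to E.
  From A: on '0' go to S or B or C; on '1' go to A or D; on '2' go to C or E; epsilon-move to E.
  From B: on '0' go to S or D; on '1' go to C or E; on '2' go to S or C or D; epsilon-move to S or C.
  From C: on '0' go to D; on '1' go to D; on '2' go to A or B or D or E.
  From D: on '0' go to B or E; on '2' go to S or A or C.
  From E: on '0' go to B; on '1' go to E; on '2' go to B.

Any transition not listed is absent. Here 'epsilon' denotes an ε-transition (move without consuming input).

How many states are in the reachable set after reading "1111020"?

Start: ε-closure({S}) = {S, E}.
Read '1': {S, E} → {S, B, C, D, E}.
Read '1': {S, B, C, D, E} → {S, B, C, D, E}.
Read '1': {S, B, C, D, E} → {S, B, C, D, E}.
Read '1': {S, B, C, D, E} → {S, B, C, D, E}.
Read '0': {S, B, C, D, E} → {S, B, C, D, E}.
Read '2': {S, B, C, D, E} → {S, A, B, C, D, E}.
Read '0': {S, A, B, C, D, E} → {S, B, C, D, E}.
That set has 5 states.

5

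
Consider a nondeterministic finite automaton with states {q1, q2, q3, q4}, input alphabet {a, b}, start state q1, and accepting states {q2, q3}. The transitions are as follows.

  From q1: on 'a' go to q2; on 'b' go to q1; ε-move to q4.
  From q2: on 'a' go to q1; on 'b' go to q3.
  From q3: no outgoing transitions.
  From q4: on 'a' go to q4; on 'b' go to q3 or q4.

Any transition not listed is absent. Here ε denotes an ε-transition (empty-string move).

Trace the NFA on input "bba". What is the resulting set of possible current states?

{q2, q4}

Start: ε-closure({q1}) = {q1, q4}.
Read 'b': {q1, q4} → {q1, q3, q4}.
Read 'b': {q1, q3, q4} → {q1, q3, q4}.
Read 'a': {q1, q3, q4} → {q2, q4}.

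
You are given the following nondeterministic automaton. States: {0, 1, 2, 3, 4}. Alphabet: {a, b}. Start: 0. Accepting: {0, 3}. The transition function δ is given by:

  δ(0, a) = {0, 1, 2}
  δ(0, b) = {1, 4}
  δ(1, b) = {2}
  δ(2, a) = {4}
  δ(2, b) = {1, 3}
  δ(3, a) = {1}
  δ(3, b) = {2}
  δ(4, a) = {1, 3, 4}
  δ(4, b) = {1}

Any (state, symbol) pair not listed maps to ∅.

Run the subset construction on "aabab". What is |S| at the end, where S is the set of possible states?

Start in {0}.
Read 'a': {0} → {0, 1, 2}.
Read 'a': {0, 1, 2} → {0, 1, 2, 4}.
Read 'b': {0, 1, 2, 4} → {1, 2, 3, 4}.
Read 'a': {1, 2, 3, 4} → {1, 3, 4}.
Read 'b': {1, 3, 4} → {1, 2}.
That set has 2 states.

2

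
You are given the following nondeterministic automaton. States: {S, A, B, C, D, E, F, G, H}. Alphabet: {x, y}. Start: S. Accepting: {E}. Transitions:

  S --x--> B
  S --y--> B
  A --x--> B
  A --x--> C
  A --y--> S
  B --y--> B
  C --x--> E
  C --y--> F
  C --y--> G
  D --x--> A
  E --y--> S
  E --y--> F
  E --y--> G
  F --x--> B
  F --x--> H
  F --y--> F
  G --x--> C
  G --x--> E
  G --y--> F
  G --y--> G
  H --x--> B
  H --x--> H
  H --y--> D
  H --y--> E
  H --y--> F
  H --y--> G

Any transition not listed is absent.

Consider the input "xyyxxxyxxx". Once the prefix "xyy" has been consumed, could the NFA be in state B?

Start in {S}.
Read 'x': {S} → {B}.
Read 'y': {B} → {B}.
Read 'y': {B} → {B}.
State B is in {B}.

Yes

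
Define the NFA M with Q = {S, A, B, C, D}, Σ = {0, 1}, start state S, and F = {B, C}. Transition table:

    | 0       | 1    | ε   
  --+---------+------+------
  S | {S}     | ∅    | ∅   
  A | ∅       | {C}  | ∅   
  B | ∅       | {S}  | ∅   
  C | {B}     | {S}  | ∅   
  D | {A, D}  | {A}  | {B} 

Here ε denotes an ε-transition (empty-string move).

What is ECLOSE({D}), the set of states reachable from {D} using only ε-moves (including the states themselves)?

{B, D}

Begin with {D}.
ε-move D → B; add B.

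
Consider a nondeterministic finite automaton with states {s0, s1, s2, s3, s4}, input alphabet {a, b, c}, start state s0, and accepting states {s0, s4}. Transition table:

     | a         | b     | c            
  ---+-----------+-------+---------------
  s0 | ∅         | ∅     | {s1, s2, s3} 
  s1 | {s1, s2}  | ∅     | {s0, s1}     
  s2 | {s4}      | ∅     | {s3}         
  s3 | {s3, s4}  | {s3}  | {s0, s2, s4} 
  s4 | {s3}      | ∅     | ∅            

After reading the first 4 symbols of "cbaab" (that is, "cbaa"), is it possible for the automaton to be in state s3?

Yes

Start in {s0}.
Read 'c': s0→{s1, s2, s3}; now {s1, s2, s3}.
Read 'b': s1→∅, s2→∅, s3→{s3}; now {s3}.
Read 'a': s3→{s3, s4}; now {s3, s4}.
Read 'a': s3→{s3, s4}, s4→{s3}; now {s3, s4}.
State s3 is in {s3, s4}.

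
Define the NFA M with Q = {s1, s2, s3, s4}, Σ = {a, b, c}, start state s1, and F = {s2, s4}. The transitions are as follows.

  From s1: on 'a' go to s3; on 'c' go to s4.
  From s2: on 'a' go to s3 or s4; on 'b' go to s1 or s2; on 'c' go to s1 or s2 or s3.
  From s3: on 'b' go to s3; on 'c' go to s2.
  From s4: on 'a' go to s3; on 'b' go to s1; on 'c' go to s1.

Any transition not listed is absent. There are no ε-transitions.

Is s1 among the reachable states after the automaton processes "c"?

No

Start in {s1}.
Read 'c': {s1} → {s4}.
State s1 is not in {s4}.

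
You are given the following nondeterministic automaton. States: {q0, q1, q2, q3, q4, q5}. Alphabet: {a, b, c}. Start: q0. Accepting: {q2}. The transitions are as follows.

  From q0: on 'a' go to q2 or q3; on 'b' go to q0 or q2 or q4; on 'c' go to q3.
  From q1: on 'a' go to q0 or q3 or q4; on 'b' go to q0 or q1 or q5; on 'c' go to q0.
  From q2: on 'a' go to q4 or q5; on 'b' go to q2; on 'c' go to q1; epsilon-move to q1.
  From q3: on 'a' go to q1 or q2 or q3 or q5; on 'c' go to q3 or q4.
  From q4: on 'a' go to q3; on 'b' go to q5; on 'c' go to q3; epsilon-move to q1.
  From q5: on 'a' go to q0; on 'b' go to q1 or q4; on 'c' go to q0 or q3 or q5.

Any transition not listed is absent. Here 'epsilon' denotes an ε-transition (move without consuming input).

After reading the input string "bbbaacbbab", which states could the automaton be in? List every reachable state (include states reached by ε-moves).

Start in {q0}.
Read 'b': q0→{q0, q2, q4}; union {q0, q2, q4}; ε-closure = {q0, q1, q2, q4}.
Read 'b': q0→{q0, q2, q4}, q1→{q0, q1, q5}, q2→{q2}, q4→{q5}; now {q0, q1, q2, q4, q5}.
Read 'b': q0→{q0, q2, q4}, q1→{q0, q1, q5}, q2→{q2}, q4→{q5}, q5→{q1, q4}; now {q0, q1, q2, q4, q5}.
Read 'a': q0→{q2, q3}, q1→{q0, q3, q4}, q2→{q4, q5}, q4→{q3}, q5→{q0}; union {q0, q2, q3, q4, q5}; ε-closure = {q0, q1, q2, q3, q4, q5}.
Read 'a': q0→{q2, q3}, q1→{q0, q3, q4}, q2→{q4, q5}, q3→{q1, q2, q3, q5}, q4→{q3}, q5→{q0}; now {q0, q1, q2, q3, q4, q5}.
Read 'c': q0→{q3}, q1→{q0}, q2→{q1}, q3→{q3, q4}, q4→{q3}, q5→{q0, q3, q5}; now {q0, q1, q3, q4, q5}.
Read 'b': q0→{q0, q2, q4}, q1→{q0, q1, q5}, q3→∅, q4→{q5}, q5→{q1, q4}; now {q0, q1, q2, q4, q5}.
Read 'b': q0→{q0, q2, q4}, q1→{q0, q1, q5}, q2→{q2}, q4→{q5}, q5→{q1, q4}; now {q0, q1, q2, q4, q5}.
Read 'a': q0→{q2, q3}, q1→{q0, q3, q4}, q2→{q4, q5}, q4→{q3}, q5→{q0}; union {q0, q2, q3, q4, q5}; ε-closure = {q0, q1, q2, q3, q4, q5}.
Read 'b': q0→{q0, q2, q4}, q1→{q0, q1, q5}, q2→{q2}, q3→∅, q4→{q5}, q5→{q1, q4}; now {q0, q1, q2, q4, q5}.

{q0, q1, q2, q4, q5}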